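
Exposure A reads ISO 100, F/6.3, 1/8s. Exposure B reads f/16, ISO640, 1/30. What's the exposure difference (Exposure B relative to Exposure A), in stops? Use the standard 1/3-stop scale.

Aperture: f/6.3 → f/7.1 → f/8 → f/9 → f/10 → f/11 → f/13 → f/14 → f/16 — 2 2/3 stops narrower (darker).
Shutter speed: 1/8 → 1/10 → 1/13 → 1/15 → 1/20 → 1/25 → 1/30 — 2 stops shorter (darker).
ISO: 100 → 125 → 160 → 200 → 250 → 320 → 400 → 500 → 640 — 2 2/3 stops higher (brighter).
Net: −2 2/3 −2 +2 2/3 = −2 stops.

2 stops darker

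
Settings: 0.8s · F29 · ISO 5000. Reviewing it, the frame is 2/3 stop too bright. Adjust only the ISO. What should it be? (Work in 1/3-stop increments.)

ISO 3200

Overexposed by 2/3 stop → need 2/3 stop darker.
ISO: 5000 → 4000 → 3200.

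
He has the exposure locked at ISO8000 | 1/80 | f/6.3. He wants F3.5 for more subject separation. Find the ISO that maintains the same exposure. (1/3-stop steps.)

ISO 2500

Aperture: f/6.3 → f/5.6 → f/5 → f/4.5 → f/4 → f/3.5 — 1 2/3 stops wider (brighter).
Need 1 2/3 stops darker from the ISO: 8000 → 6400 → 5000 → 4000 → 3200 → 2500.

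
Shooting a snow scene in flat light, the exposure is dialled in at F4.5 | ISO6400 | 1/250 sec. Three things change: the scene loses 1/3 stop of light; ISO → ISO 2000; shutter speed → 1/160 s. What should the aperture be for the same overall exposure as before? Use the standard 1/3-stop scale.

Scene light: 1/3 stop darker.
ISO: 6400 → 5000 → 4000 → 3200 → 2500 → 2000 — 1 2/3 stops lower (darker).
Shutter speed: 1/250 → 1/200 → 1/160 — 2/3 stop longer (brighter).
Net so far: 1 1/3 stops darker. Aperture: f/4.5 → f/4 → f/3.5 → f/3.2 → f/2.8.

f/2.8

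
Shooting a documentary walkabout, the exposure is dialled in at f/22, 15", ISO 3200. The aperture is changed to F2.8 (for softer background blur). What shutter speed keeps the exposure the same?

1/4s

Aperture: f/22 → f/16 → f/11 → f/8 → f/5.6 → f/4 → f/2.8 — 6 stops larger aperture (brighter).
Need 6 stops darker from the shutter speed: 15 → 8 → 4 → 2 → 1 → 1/2 → 1/4.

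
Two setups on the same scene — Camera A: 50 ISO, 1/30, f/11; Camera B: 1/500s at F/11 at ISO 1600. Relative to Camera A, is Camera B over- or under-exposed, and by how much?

Aperture: unchanged.
Shutter speed: 1/30 → 1/60 → 1/125 → 1/250 → 1/500 — 4 stops shorter (darker).
ISO: 50 → 100 → 200 → 400 → 800 → 1600 — 5 stops raised (brighter).
Net: −4 +5 = +1 stop.

1 stop brighter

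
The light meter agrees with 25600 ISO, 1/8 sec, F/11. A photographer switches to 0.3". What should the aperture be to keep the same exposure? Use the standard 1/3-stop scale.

f/18

Shutter speed: 1/8 → 1/6 → 1/5 → 1/4 → 0.3 — 1 1/3 stops longer (brighter).
Need 1 1/3 stops darker from the aperture: f/11 → f/13 → f/14 → f/16 → f/18.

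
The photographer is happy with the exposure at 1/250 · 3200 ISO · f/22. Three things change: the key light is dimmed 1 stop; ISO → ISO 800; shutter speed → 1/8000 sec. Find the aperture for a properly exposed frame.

Scene light: 1 stop darker.
ISO: 3200 → 1600 → 800 — 2 stops lower (darker).
Shutter speed: 1/250 → 1/500 → 1/1000 → 1/2000 → 1/4000 → 1/8000 — 5 stops shorter (darker).
Net so far: 8 stops darker. Aperture: f/22 → f/16 → f/11 → f/8 → f/5.6 → f/4 → f/2.8 → f/2 → f/1.4.

f/1.4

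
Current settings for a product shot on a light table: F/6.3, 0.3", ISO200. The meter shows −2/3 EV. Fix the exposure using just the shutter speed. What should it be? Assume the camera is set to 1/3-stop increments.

Underexposed by 2/3 stop → need 2/3 stop brighter.
Shutter speed: 0.3 → 0.4 → 0.5.

0.5 s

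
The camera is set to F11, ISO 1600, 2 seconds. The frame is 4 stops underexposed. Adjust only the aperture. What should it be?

Underexposed by 4 stops → need 4 stops brighter.
Aperture: f/11 → f/8 → f/5.6 → f/4 → f/2.8.

f/2.8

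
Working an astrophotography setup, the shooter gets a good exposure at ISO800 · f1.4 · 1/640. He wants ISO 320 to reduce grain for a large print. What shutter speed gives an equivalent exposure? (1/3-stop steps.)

1/250s

ISO: 800 → 640 → 500 → 400 → 320 — 1 1/3 stops dropped (darker).
Need 1 1/3 stops brighter from the shutter speed: 1/640 → 1/500 → 1/400 → 1/320 → 1/250.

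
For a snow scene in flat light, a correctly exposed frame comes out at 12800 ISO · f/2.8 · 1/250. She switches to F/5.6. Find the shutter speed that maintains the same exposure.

Aperture: f/2.8 → f/4 → f/5.6 — 2 stops narrower (darker).
Need 2 stops brighter from the shutter speed: 1/250 → 1/125 → 1/60.

1/60s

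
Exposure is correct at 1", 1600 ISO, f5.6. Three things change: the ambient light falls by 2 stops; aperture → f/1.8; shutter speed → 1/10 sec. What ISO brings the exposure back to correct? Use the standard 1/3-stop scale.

ISO 6400

Scene light: 2 stops darker.
Aperture: f/5.6 → f/5 → f/4.5 → f/4 → f/3.5 → f/3.2 → f/2.8 → f/2.5 → f/2.2 → f/2 → f/1.8 — 3 1/3 stops opened up (brighter).
Shutter speed: 1 → 0.8 → 0.6 → 0.5 → 0.4 → 0.3 → 1/4 → 1/5 → 1/6 → 1/8 → 1/10 — 3 1/3 stops shorter (darker).
Net so far: 2 stops darker. ISO: 1600 → 2000 → 2500 → 3200 → 4000 → 5000 → 6400.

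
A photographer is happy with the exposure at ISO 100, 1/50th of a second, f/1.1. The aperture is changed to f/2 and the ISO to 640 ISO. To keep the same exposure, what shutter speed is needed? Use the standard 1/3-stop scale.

Aperture: f/1.1 → f/1.2 → f/1.4 → f/1.6 → f/1.8 → f/2 — 1 2/3 stops narrower (darker).
ISO: 100 → 125 → 160 → 200 → 250 → 320 → 400 → 500 → 640 — 2 2/3 stops higher (brighter).
Net change so far: 1 stop brighter. Offset with the shutter speed: 1/50 → 1/60 → 1/80 → 1/100.

1/100s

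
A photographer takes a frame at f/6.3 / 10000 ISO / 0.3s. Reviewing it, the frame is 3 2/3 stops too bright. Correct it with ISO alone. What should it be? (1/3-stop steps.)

Overexposed by 3 2/3 stops → need 3 2/3 stops darker.
ISO: 10000 → 8000 → 6400 → 5000 → 4000 → 3200 → 2500 → 2000 → 1600 → 1250 → 1000 → 800.

ISO 800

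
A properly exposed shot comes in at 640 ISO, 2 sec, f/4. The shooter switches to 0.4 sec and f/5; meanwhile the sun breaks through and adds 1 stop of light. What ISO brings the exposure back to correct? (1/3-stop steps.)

ISO 2500

Scene light: 1 stop brighter.
Shutter speed: 2 → 1.6 → 1.3 → 1 → 0.8 → 0.6 → 0.5 → 0.4 — 2 1/3 stops shorter (darker).
Aperture: f/4 → f/4.5 → f/5 — 2/3 stop smaller aperture (darker).
Net so far: 2 stops darker. ISO: 640 → 800 → 1000 → 1250 → 1600 → 2000 → 2500.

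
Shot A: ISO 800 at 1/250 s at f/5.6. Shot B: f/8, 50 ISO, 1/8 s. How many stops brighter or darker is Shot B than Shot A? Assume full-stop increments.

same exposure (0 stops)

Aperture: f/5.6 → f/8 — 1 stop stopped down (darker).
Shutter speed: 1/250 → 1/125 → 1/60 → 1/30 → 1/15 → 1/8 — 5 stops longer (brighter).
ISO: 800 → 400 → 200 → 100 → 50 — 4 stops lower (darker).
Net: −1 +5 −4 = 0 stops.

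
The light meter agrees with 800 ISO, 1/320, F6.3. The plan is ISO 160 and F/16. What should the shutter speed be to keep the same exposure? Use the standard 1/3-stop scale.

1/10s

ISO: 800 → 640 → 500 → 400 → 320 → 250 → 200 → 160 — 2 1/3 stops lower (darker).
Aperture: f/6.3 → f/7.1 → f/8 → f/9 → f/10 → f/11 → f/13 → f/14 → f/16 — 2 2/3 stops stopped down (darker).
Net change so far: 5 stops darker. Offset with the shutter speed: 1/320 → 1/250 → 1/200 → 1/160 → 1/125 → 1/100 → 1/80 → 1/60 → 1/50 → 1/40 → 1/30 → 1/25 → 1/20 → 1/15 → 1/13 → 1/10.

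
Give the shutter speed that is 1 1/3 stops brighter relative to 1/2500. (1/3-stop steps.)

Shutter speed: 1/2500 → 1/2000 → 1/1600 → 1/1250 → 1/1000 — 1 1/3 stops longer (brighter).

1/1000s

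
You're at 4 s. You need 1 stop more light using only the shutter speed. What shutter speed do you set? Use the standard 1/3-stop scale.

8 s

Shutter speed: 4 → 5 → 6 → 8 — 1 stop longer (brighter).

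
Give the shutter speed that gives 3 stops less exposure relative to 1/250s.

Shutter speed: 1/250 → 1/500 → 1/1000 → 1/2000 — 3 stops faster (darker).

1/2000s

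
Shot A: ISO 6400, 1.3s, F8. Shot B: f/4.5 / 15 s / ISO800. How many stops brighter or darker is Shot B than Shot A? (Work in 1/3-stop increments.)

2 1/3 stops brighter

Aperture: f/8 → f/7.1 → f/6.3 → f/5.6 → f/5 → f/4.5 — 1 2/3 stops opened up (brighter).
Shutter speed: 1.3 → 1.6 → 2 → 2.5 → 3.2 → 4 → 5 → 6 → 8 → 10 → 13 → 15 — 3 2/3 stops slower (brighter).
ISO: 6400 → 5000 → 4000 → 3200 → 2500 → 2000 → 1600 → 1250 → 1000 → 800 — 3 stops lower (darker).
Net: +1 2/3 +3 2/3 −3 = +2 1/3 stops.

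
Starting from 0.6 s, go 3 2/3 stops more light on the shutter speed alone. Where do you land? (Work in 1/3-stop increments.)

Shutter speed: 0.6 → 0.8 → 1 → 1.3 → 1.6 → 2 → 2.5 → 3.2 → 4 → 5 → 6 → 8 — 3 2/3 stops longer (brighter).

8 s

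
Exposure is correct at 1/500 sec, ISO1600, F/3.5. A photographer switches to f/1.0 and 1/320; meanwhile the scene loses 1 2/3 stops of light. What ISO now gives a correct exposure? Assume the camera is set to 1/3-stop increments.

Scene light: 1 2/3 stops darker.
Aperture: f/3.5 → f/3.2 → f/2.8 → f/2.5 → f/2.2 → f/2 → f/1.8 → f/1.6 → f/1.4 → f/1.2 → f/1.1 → f/1.0 — 3 2/3 stops larger aperture (brighter).
Shutter speed: 1/500 → 1/400 → 1/320 — 2/3 stop slower (brighter).
Net so far: 2 2/3 stops brighter. ISO: 1600 → 1250 → 1000 → 800 → 640 → 500 → 400 → 320 → 250.

ISO 250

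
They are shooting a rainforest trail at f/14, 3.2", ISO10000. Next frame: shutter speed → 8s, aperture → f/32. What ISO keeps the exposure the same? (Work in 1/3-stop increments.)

ISO 20000

Shutter speed: 3.2 → 4 → 5 → 6 → 8 — 1 1/3 stops slower (brighter).
Aperture: f/14 → f/16 → f/18 → f/20 → f/22 → f/25 → f/29 → f/32 — 2 1/3 stops smaller aperture (darker).
Net change so far: 1 stop darker. Offset with the ISO: 10000 → 12800 → 16000 → 20000.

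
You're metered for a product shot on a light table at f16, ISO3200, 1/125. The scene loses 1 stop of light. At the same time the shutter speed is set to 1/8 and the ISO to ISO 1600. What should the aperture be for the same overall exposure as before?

f/32

Scene light: 1 stop darker.
Shutter speed: 1/125 → 1/60 → 1/30 → 1/15 → 1/8 — 4 stops longer (brighter).
ISO: 3200 → 1600 — 1 stop lower (darker).
Net so far: 2 stops brighter. Aperture: f/16 → f/22 → f/32.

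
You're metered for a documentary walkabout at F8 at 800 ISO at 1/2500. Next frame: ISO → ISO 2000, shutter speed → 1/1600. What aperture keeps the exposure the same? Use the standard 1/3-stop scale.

ISO: 800 → 1000 → 1250 → 1600 → 2000 — 1 1/3 stops higher (brighter).
Shutter speed: 1/2500 → 1/2000 → 1/1600 — 2/3 stop longer (brighter).
Net change so far: 2 stops brighter. Offset with the aperture: f/8 → f/9 → f/10 → f/11 → f/13 → f/14 → f/16.

f/16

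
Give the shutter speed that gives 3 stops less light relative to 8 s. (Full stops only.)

1 s

Shutter speed: 8 → 4 → 2 → 1 — 3 stops shorter (darker).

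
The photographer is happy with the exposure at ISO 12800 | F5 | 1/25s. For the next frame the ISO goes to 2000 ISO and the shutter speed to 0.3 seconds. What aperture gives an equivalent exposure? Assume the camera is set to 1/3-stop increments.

ISO: 12800 → 10000 → 8000 → 6400 → 5000 → 4000 → 3200 → 2500 → 2000 — 2 2/3 stops dropped (darker).
Shutter speed: 1/25 → 1/20 → 1/15 → 1/13 → 1/10 → 1/8 → 1/6 → 1/5 → 1/4 → 0.3 — 3 stops slower (brighter).
Net change so far: 1/3 stop brighter. Offset with the aperture: f/5 → f/5.6.

f/5.6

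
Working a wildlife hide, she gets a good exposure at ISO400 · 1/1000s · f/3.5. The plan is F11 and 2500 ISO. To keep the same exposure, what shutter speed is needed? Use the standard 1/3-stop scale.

Aperture: f/3.5 → f/4 → f/4.5 → f/5 → f/5.6 → f/6.3 → f/7.1 → f/8 → f/9 → f/10 → f/11 — 3 1/3 stops stopped down (darker).
ISO: 400 → 500 → 640 → 800 → 1000 → 1250 → 1600 → 2000 → 2500 — 2 2/3 stops higher (brighter).
Net change so far: 2/3 stop darker. Offset with the shutter speed: 1/1000 → 1/800 → 1/640.

1/640s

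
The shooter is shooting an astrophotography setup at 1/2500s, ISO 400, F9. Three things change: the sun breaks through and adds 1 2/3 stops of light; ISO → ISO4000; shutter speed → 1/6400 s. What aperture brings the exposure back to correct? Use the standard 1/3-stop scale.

f/32

Scene light: 1 2/3 stops brighter.
ISO: 400 → 500 → 640 → 800 → 1000 → 1250 → 1600 → 2000 → 2500 → 3200 → 4000 — 3 1/3 stops higher (brighter).
Shutter speed: 1/2500 → 1/3200 → 1/4000 → 1/5000 → 1/6400 — 1 1/3 stops shorter (darker).
Net so far: 3 2/3 stops brighter. Aperture: f/9 → f/10 → f/11 → f/13 → f/14 → f/16 → f/18 → f/20 → f/22 → f/25 → f/29 → f/32.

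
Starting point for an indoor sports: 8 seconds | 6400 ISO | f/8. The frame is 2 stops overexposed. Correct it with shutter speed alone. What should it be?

2 s

Overexposed by 2 stops → need 2 stops darker.
Shutter speed: 8 → 4 → 2.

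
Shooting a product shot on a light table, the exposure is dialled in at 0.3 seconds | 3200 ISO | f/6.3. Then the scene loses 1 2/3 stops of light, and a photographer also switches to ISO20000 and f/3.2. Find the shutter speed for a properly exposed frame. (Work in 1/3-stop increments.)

1/25s

Scene light: 1 2/3 stops darker.
ISO: 3200 → 4000 → 5000 → 6400 → 8000 → 10000 → 12800 → 16000 → 20000 — 2 2/3 stops raised (brighter).
Aperture: f/6.3 → f/5.6 → f/5 → f/4.5 → f/4 → f/3.5 → f/3.2 — 2 stops larger aperture (brighter).
Net so far: 3 stops brighter. Shutter speed: 0.3 → 1/4 → 1/5 → 1/6 → 1/8 → 1/10 → 1/13 → 1/15 → 1/20 → 1/25.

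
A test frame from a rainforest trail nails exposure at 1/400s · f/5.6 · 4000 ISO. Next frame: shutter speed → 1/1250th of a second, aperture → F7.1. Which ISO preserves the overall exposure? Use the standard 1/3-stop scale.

ISO 20000

Shutter speed: 1/400 → 1/500 → 1/640 → 1/800 → 1/1000 → 1/1250 — 1 2/3 stops faster (darker).
Aperture: f/5.6 → f/6.3 → f/7.1 — 2/3 stop smaller aperture (darker).
Net change so far: 2 1/3 stops darker. Offset with the ISO: 4000 → 5000 → 6400 → 8000 → 10000 → 12800 → 16000 → 20000.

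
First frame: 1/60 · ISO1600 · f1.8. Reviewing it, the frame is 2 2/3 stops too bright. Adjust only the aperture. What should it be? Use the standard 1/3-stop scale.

Overexposed by 2 2/3 stops → need 2 2/3 stops darker.
Aperture: f/1.8 → f/2 → f/2.2 → f/2.5 → f/2.8 → f/3.2 → f/3.5 → f/4 → f/4.5.

f/4.5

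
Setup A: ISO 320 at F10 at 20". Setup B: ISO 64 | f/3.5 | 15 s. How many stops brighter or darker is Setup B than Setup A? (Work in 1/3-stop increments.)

1/3 stop brighter

Aperture: f/10 → f/9 → f/8 → f/7.1 → f/6.3 → f/5.6 → f/5 → f/4.5 → f/4 → f/3.5 — 3 stops larger aperture (brighter).
Shutter speed: 20 → 15 — 1/3 stop faster (darker).
ISO: 320 → 250 → 200 → 160 → 125 → 100 → 80 → 64 — 2 1/3 stops dropped (darker).
Net: +3 −1/3 −2 1/3 = +1/3 stops.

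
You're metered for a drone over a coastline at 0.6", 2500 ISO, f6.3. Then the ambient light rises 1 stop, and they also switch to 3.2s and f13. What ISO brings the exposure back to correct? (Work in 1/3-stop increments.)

Scene light: 1 stop brighter.
Shutter speed: 0.6 → 0.8 → 1 → 1.3 → 1.6 → 2 → 2.5 → 3.2 — 2 1/3 stops slower (brighter).
Aperture: f/6.3 → f/7.1 → f/8 → f/9 → f/10 → f/11 → f/13 — 2 stops smaller aperture (darker).
Net so far: 1 1/3 stops brighter. ISO: 2500 → 2000 → 1600 → 1250 → 1000.

ISO 1000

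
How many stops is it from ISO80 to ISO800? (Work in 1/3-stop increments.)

80 → 100 → 125 → 160 → 200 → 250 → 320 → 400 → 500 → 640 → 800 — count the steps: 10 third-stops = 3 1/3 stops.

3 1/3 stops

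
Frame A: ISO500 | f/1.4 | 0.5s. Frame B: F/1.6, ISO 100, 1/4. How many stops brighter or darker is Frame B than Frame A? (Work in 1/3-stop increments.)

3 2/3 stops darker

Aperture: f/1.4 → f/1.6 — 1/3 stop stopped down (darker).
Shutter speed: 0.5 → 0.4 → 0.3 → 1/4 — 1 stop shorter (darker).
ISO: 500 → 400 → 320 → 250 → 200 → 160 → 125 → 100 — 2 1/3 stops lower (darker).
Net: −1/3 −1 −2 1/3 = −3 2/3 stops.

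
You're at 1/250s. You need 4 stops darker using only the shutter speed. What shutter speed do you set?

Shutter speed: 1/250 → 1/500 → 1/1000 → 1/2000 → 1/4000 — 4 stops shorter (darker).

1/4000s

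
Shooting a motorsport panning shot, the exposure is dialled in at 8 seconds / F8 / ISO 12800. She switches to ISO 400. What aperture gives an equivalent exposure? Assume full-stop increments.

f/1.4

ISO: 12800 → 6400 → 3200 → 1600 → 800 → 400 — 5 stops dropped (darker).
Need 5 stops brighter from the aperture: f/8 → f/5.6 → f/4 → f/2.8 → f/2 → f/1.4.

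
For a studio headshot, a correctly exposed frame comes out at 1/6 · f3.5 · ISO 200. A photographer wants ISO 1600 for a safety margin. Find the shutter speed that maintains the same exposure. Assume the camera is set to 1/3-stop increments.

1/50s

ISO: 200 → 250 → 320 → 400 → 500 → 640 → 800 → 1000 → 1250 → 1600 — 3 stops raised (brighter).
Need 3 stops darker from the shutter speed: 1/6 → 1/8 → 1/10 → 1/13 → 1/15 → 1/20 → 1/25 → 1/30 → 1/40 → 1/50.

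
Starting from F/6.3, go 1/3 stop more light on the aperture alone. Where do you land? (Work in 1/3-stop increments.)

f/5.6

Aperture: f/6.3 → f/5.6 — 1/3 stop wider (brighter).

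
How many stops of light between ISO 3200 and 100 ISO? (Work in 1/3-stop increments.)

5 stops

3200 → 2500 → 2000 → 1600 → 1250 → 1000 → 800 → 640 → 500 → 400 → 320 → 250 → 200 → 160 → 125 → 100 — count the steps: 15 third-stops = 5 stops.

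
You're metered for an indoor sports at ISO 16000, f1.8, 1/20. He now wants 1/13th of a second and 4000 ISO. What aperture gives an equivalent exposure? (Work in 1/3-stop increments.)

Shutter speed: 1/20 → 1/15 → 1/13 — 2/3 stop longer (brighter).
ISO: 16000 → 12800 → 10000 → 8000 → 6400 → 5000 → 4000 — 2 stops lower (darker).
Net change so far: 1 1/3 stops darker. Offset with the aperture: f/1.8 → f/1.6 → f/1.4 → f/1.2 → f/1.1.

f/1.1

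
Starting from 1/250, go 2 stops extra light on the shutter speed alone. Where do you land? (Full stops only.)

1/60s

Shutter speed: 1/250 → 1/125 → 1/60 — 2 stops slower (brighter).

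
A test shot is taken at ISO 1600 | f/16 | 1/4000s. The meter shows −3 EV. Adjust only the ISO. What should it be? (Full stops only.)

ISO 12800

Underexposed by 3 stops → need 3 stops brighter.
ISO: 1600 → 3200 → 6400 → 12800.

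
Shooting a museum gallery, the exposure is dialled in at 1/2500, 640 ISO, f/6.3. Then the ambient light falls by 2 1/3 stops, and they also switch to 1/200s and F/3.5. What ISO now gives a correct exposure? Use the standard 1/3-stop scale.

Scene light: 2 1/3 stops darker.
Shutter speed: 1/2500 → 1/2000 → 1/1600 → 1/1250 → 1/1000 → 1/800 → 1/640 → 1/500 → 1/400 → 1/320 → 1/250 → 1/200 — 3 2/3 stops longer (brighter).
Aperture: f/6.3 → f/5.6 → f/5 → f/4.5 → f/4 → f/3.5 — 1 2/3 stops larger aperture (brighter).
Net so far: 3 stops brighter. ISO: 640 → 500 → 400 → 320 → 250 → 200 → 160 → 125 → 100 → 80.

ISO 80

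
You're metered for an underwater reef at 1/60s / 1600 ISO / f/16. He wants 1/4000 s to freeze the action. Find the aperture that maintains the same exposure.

f/2

Shutter speed: 1/60 → 1/125 → 1/250 → 1/500 → 1/1000 → 1/2000 → 1/4000 — 6 stops faster (darker).
Need 6 stops brighter from the aperture: f/16 → f/11 → f/8 → f/5.6 → f/4 → f/2.8 → f/2.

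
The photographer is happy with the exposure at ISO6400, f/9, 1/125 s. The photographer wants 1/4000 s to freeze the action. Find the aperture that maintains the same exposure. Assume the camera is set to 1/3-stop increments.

Shutter speed: 1/125 → 1/160 → 1/200 → 1/250 → 1/320 → 1/400 → 1/500 → 1/640 → 1/800 → 1/1000 → 1/1250 → 1/1600 → 1/2000 → 1/2500 → 1/3200 → 1/4000 — 5 stops shorter (darker).
Need 5 stops brighter from the aperture: f/9 → f/8 → f/7.1 → f/6.3 → f/5.6 → f/5 → f/4.5 → f/4 → f/3.5 → f/3.2 → f/2.8 → f/2.5 → f/2.2 → f/2 → f/1.8 → f/1.6.

f/1.6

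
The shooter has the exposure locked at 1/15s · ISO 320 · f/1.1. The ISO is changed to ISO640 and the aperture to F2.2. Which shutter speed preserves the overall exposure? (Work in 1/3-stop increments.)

1/8s

ISO: 320 → 400 → 500 → 640 — 1 stop higher (brighter).
Aperture: f/1.1 → f/1.2 → f/1.4 → f/1.6 → f/1.8 → f/2 → f/2.2 — 2 stops smaller aperture (darker).
Net change so far: 1 stop darker. Offset with the shutter speed: 1/15 → 1/13 → 1/10 → 1/8.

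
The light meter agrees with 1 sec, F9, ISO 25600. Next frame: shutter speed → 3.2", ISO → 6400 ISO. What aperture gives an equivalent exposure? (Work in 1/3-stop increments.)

Shutter speed: 1 → 1.3 → 1.6 → 2 → 2.5 → 3.2 — 1 2/3 stops slower (brighter).
ISO: 25600 → 20000 → 16000 → 12800 → 10000 → 8000 → 6400 — 2 stops dropped (darker).
Net change so far: 1/3 stop darker. Offset with the aperture: f/9 → f/8.

f/8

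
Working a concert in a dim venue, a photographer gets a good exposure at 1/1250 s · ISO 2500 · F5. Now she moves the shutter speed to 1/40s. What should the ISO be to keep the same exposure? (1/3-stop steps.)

ISO 80

Shutter speed: 1/1250 → 1/1000 → 1/800 → 1/640 → 1/500 → 1/400 → 1/320 → 1/250 → 1/200 → 1/160 → 1/125 → 1/100 → 1/80 → 1/60 → 1/50 → 1/40 — 5 stops longer (brighter).
Need 5 stops darker from the ISO: 2500 → 2000 → 1600 → 1250 → 1000 → 800 → 640 → 500 → 400 → 320 → 250 → 200 → 160 → 125 → 100 → 80.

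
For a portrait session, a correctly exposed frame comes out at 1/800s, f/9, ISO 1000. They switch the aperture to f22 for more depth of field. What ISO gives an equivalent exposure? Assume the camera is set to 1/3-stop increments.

ISO 6400

Aperture: f/9 → f/10 → f/11 → f/13 → f/14 → f/16 → f/18 → f/20 → f/22 — 2 2/3 stops stopped down (darker).
Need 2 2/3 stops brighter from the ISO: 1000 → 1250 → 1600 → 2000 → 2500 → 3200 → 4000 → 5000 → 6400.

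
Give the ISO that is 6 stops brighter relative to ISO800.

ISO: 800 → 1600 → 3200 → 6400 → 12800 → 25600 → 51200 — 6 stops raised (brighter).

ISO 51200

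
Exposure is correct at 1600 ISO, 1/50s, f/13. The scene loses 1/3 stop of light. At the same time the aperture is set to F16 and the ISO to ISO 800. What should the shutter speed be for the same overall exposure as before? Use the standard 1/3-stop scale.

Scene light: 1/3 stop darker.
Aperture: f/13 → f/14 → f/16 — 2/3 stop narrower (darker).
ISO: 1600 → 1250 → 1000 → 800 — 1 stop dropped (darker).
Net so far: 2 stops darker. Shutter speed: 1/50 → 1/40 → 1/30 → 1/25 → 1/20 → 1/15 → 1/13.

1/13s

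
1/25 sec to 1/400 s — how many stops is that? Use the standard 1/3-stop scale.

1/25 → 1/30 → 1/40 → 1/50 → 1/60 → 1/80 → 1/100 → 1/125 → 1/160 → 1/200 → 1/250 → 1/320 → 1/400 — count the steps: 12 third-stops = 4 stops.

4 stops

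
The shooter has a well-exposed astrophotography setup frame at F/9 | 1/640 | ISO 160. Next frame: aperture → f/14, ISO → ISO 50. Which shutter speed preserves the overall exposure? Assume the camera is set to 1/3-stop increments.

Aperture: f/9 → f/10 → f/11 → f/13 → f/14 — 1 1/3 stops stopped down (darker).
ISO: 160 → 125 → 100 → 80 → 64 → 50 — 1 2/3 stops lower (darker).
Net change so far: 3 stops darker. Offset with the shutter speed: 1/640 → 1/500 → 1/400 → 1/320 → 1/250 → 1/200 → 1/160 → 1/125 → 1/100 → 1/80.

1/80s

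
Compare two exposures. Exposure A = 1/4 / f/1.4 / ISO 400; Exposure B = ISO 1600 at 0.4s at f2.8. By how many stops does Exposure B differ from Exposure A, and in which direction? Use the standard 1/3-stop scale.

2/3 stop brighter

Aperture: f/1.4 → f/1.6 → f/1.8 → f/2 → f/2.2 → f/2.5 → f/2.8 — 2 stops stopped down (darker).
Shutter speed: 1/4 → 0.3 → 0.4 — 2/3 stop longer (brighter).
ISO: 400 → 500 → 640 → 800 → 1000 → 1250 → 1600 — 2 stops raised (brighter).
Net: −2 +2/3 +2 = +2/3 stops.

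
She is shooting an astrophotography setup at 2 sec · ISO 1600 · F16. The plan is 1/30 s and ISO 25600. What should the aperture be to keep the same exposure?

Shutter speed: 2 → 1 → 1/2 → 1/4 → 1/8 → 1/15 → 1/30 — 6 stops shorter (darker).
ISO: 1600 → 3200 → 6400 → 12800 → 25600 — 4 stops raised (brighter).
Net change so far: 2 stops darker. Offset with the aperture: f/16 → f/11 → f/8.

f/8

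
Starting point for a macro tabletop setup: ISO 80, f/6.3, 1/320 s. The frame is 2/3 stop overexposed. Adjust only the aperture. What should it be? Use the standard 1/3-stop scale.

f/8

Overexposed by 2/3 stop → need 2/3 stop darker.
Aperture: f/6.3 → f/7.1 → f/8.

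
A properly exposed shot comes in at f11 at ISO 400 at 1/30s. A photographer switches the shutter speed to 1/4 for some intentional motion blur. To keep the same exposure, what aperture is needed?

f/32

Shutter speed: 1/30 → 1/15 → 1/8 → 1/4 — 3 stops slower (brighter).
Need 3 stops darker from the aperture: f/11 → f/16 → f/22 → f/32.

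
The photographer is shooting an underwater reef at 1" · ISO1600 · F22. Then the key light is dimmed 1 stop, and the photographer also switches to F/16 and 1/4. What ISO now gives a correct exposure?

ISO 6400

Scene light: 1 stop darker.
Aperture: f/22 → f/16 — 1 stop larger aperture (brighter).
Shutter speed: 1 → 1/2 → 1/4 — 2 stops shorter (darker).
Net so far: 2 stops darker. ISO: 1600 → 3200 → 6400.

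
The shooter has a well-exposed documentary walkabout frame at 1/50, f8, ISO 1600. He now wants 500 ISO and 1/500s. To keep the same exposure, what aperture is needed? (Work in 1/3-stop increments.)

f/1.4

ISO: 1600 → 1250 → 1000 → 800 → 640 → 500 — 1 2/3 stops dropped (darker).
Shutter speed: 1/50 → 1/60 → 1/80 → 1/100 → 1/125 → 1/160 → 1/200 → 1/250 → 1/320 → 1/400 → 1/500 — 3 1/3 stops shorter (darker).
Net change so far: 5 stops darker. Offset with the aperture: f/8 → f/7.1 → f/6.3 → f/5.6 → f/5 → f/4.5 → f/4 → f/3.5 → f/3.2 → f/2.8 → f/2.5 → f/2.2 → f/2 → f/1.8 → f/1.6 → f/1.4.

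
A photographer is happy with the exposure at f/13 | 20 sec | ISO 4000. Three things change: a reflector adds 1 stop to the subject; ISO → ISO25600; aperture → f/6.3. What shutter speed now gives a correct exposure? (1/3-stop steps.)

Scene light: 1 stop brighter.
ISO: 4000 → 5000 → 6400 → 8000 → 10000 → 12800 → 16000 → 20000 → 25600 — 2 2/3 stops raised (brighter).
Aperture: f/13 → f/11 → f/10 → f/9 → f/8 → f/7.1 → f/6.3 — 2 stops opened up (brighter).
Net so far: 5 2/3 stops brighter. Shutter speed: 20 → 15 → 13 → 10 → 8 → 6 → 5 → 4 → 3.2 → 2.5 → 2 → 1.6 → 1.3 → 1 → 0.8 → 0.6 → 0.5 → 0.4.

0.4 s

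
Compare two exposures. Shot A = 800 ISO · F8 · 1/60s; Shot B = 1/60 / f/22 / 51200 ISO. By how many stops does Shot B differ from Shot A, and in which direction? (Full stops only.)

3 stops brighter

Aperture: f/8 → f/11 → f/16 → f/22 — 3 stops stopped down (darker).
Shutter speed: unchanged.
ISO: 800 → 1600 → 3200 → 6400 → 12800 → 25600 → 51200 — 6 stops higher (brighter).
Net: −3 +6 = +3 stops.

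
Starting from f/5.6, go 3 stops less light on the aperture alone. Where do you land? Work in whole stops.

Aperture: f/5.6 → f/8 → f/11 → f/16 — 3 stops smaller aperture (darker).

f/16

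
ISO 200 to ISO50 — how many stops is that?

200 → 100 → 50 — count the steps: 2 stops.

2 stops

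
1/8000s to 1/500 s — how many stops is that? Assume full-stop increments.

4 stops

1/8000 → 1/4000 → 1/2000 → 1/1000 → 1/500 — count the steps: 4 stops.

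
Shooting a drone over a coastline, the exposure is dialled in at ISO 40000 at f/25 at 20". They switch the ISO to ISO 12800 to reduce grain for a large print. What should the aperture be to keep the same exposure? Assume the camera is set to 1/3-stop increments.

ISO: 40000 → 32000 → 25600 → 20000 → 16000 → 12800 — 1 2/3 stops lower (darker).
Need 1 2/3 stops brighter from the aperture: f/25 → f/22 → f/20 → f/18 → f/16 → f/14.

f/14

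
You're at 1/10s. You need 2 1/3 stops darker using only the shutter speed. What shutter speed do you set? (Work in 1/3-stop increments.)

Shutter speed: 1/10 → 1/13 → 1/15 → 1/20 → 1/25 → 1/30 → 1/40 → 1/50 — 2 1/3 stops faster (darker).

1/50s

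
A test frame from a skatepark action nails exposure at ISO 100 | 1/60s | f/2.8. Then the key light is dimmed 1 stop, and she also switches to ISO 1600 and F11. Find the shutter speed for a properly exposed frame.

Scene light: 1 stop darker.
ISO: 100 → 200 → 400 → 800 → 1600 — 4 stops raised (brighter).
Aperture: f/2.8 → f/4 → f/5.6 → f/8 → f/11 — 4 stops stopped down (darker).
Net so far: 1 stop darker. Shutter speed: 1/60 → 1/30.

1/30s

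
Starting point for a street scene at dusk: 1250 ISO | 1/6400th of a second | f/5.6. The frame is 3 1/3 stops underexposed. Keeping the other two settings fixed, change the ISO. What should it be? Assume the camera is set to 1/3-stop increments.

ISO 12800

Underexposed by 3 1/3 stops → need 3 1/3 stops brighter.
ISO: 1250 → 1600 → 2000 → 2500 → 3200 → 4000 → 5000 → 6400 → 8000 → 10000 → 12800.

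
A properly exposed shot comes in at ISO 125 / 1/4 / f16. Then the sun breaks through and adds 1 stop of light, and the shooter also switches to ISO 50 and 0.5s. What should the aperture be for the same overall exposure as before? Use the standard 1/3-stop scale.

f/20

Scene light: 1 stop brighter.
ISO: 125 → 100 → 80 → 64 → 50 — 1 1/3 stops dropped (darker).
Shutter speed: 1/4 → 0.3 → 0.4 → 0.5 — 1 stop longer (brighter).
Net so far: 2/3 stop brighter. Aperture: f/16 → f/18 → f/20.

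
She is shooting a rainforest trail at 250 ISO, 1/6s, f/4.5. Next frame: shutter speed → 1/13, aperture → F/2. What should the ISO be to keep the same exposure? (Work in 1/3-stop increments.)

Shutter speed: 1/6 → 1/8 → 1/10 → 1/13 — 1 stop shorter (darker).
Aperture: f/4.5 → f/4 → f/3.5 → f/3.2 → f/2.8 → f/2.5 → f/2.2 → f/2 — 2 1/3 stops larger aperture (brighter).
Net change so far: 1 1/3 stops brighter. Offset with the ISO: 250 → 200 → 160 → 125 → 100.

ISO 100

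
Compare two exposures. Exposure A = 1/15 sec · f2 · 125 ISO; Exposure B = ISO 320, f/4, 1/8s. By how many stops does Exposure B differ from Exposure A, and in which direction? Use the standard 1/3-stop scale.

Aperture: f/2 → f/2.2 → f/2.5 → f/2.8 → f/3.2 → f/3.5 → f/4 — 2 stops stopped down (darker).
Shutter speed: 1/15 → 1/13 → 1/10 → 1/8 — 1 stop slower (brighter).
ISO: 125 → 160 → 200 → 250 → 320 — 1 1/3 stops higher (brighter).
Net: −2 +1 +1 1/3 = +1/3 stops.

1/3 stop brighter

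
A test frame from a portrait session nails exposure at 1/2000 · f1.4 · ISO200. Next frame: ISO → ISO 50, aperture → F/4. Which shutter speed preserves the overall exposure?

ISO: 200 → 100 → 50 — 2 stops lower (darker).
Aperture: f/1.4 → f/2 → f/2.8 → f/4 — 3 stops narrower (darker).
Net change so far: 5 stops darker. Offset with the shutter speed: 1/2000 → 1/1000 → 1/500 → 1/250 → 1/125 → 1/60.

1/60s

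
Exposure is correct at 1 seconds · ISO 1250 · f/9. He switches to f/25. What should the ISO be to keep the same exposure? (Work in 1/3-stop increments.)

Aperture: f/9 → f/10 → f/11 → f/13 → f/14 → f/16 → f/18 → f/20 → f/22 → f/25 — 3 stops narrower (darker).
Need 3 stops brighter from the ISO: 1250 → 1600 → 2000 → 2500 → 3200 → 4000 → 5000 → 6400 → 8000 → 10000.

ISO 10000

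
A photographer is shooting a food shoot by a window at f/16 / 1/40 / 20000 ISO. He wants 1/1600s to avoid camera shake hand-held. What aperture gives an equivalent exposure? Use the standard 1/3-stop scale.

Shutter speed: 1/40 → 1/50 → 1/60 → 1/80 → 1/100 → 1/125 → 1/160 → 1/200 → 1/250 → 1/320 → 1/400 → 1/500 → 1/640 → 1/800 → 1/1000 → 1/1250 → 1/1600 — 5 1/3 stops faster (darker).
Need 5 1/3 stops brighter from the aperture: f/16 → f/14 → f/13 → f/11 → f/10 → f/9 → f/8 → f/7.1 → f/6.3 → f/5.6 → f/5 → f/4.5 → f/4 → f/3.5 → f/3.2 → f/2.8 → f/2.5.

f/2.5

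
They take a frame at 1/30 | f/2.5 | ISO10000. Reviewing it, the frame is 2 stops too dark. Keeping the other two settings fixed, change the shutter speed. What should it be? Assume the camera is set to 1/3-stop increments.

Underexposed by 2 stops → need 2 stops brighter.
Shutter speed: 1/30 → 1/25 → 1/20 → 1/15 → 1/13 → 1/10 → 1/8.

1/8s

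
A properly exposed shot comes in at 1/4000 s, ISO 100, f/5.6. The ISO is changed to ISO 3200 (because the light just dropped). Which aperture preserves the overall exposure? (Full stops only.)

f/32

ISO: 100 → 200 → 400 → 800 → 1600 → 3200 — 5 stops higher (brighter).
Need 5 stops darker from the aperture: f/5.6 → f/8 → f/11 → f/16 → f/22 → f/32.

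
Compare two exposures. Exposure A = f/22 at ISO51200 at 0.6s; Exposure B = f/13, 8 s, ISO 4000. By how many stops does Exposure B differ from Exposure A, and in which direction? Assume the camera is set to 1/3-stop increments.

1 2/3 stops brighter

Aperture: f/22 → f/20 → f/18 → f/16 → f/14 → f/13 — 1 2/3 stops wider (brighter).
Shutter speed: 0.6 → 0.8 → 1 → 1.3 → 1.6 → 2 → 2.5 → 3.2 → 4 → 5 → 6 → 8 — 3 2/3 stops longer (brighter).
ISO: 51200 → 40000 → 32000 → 25600 → 20000 → 16000 → 12800 → 10000 → 8000 → 6400 → 5000 → 4000 — 3 2/3 stops dropped (darker).
Net: +1 2/3 +3 2/3 −3 2/3 = +1 2/3 stops.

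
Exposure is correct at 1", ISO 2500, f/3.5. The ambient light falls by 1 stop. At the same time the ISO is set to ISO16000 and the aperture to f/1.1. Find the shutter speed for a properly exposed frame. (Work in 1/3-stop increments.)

Scene light: 1 stop darker.
ISO: 2500 → 3200 → 4000 → 5000 → 6400 → 8000 → 10000 → 12800 → 16000 — 2 2/3 stops raised (brighter).
Aperture: f/3.5 → f/3.2 → f/2.8 → f/2.5 → f/2.2 → f/2 → f/1.8 → f/1.6 → f/1.4 → f/1.2 → f/1.1 — 3 1/3 stops larger aperture (brighter).
Net so far: 5 stops brighter. Shutter speed: 1 → 0.8 → 0.6 → 0.5 → 0.4 → 0.3 → 1/4 → 1/5 → 1/6 → 1/8 → 1/10 → 1/13 → 1/15 → 1/20 → 1/25 → 1/30.

1/30s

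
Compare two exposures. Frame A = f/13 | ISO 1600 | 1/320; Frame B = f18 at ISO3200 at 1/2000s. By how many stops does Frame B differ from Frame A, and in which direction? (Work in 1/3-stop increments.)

2 2/3 stops darker

Aperture: f/13 → f/14 → f/16 → f/18 — 1 stop stopped down (darker).
Shutter speed: 1/320 → 1/400 → 1/500 → 1/640 → 1/800 → 1/1000 → 1/1250 → 1/1600 → 1/2000 — 2 2/3 stops faster (darker).
ISO: 1600 → 2000 → 2500 → 3200 — 1 stop raised (brighter).
Net: −1 −2 2/3 +1 = −2 2/3 stops.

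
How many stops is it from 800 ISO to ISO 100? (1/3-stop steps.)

3 stops

800 → 640 → 500 → 400 → 320 → 250 → 200 → 160 → 125 → 100 — count the steps: 9 third-stops = 3 stops.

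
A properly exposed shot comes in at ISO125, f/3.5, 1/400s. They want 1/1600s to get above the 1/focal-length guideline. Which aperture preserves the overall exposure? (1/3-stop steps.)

f/1.8

Shutter speed: 1/400 → 1/500 → 1/640 → 1/800 → 1/1000 → 1/1250 → 1/1600 — 2 stops shorter (darker).
Need 2 stops brighter from the aperture: f/3.5 → f/3.2 → f/2.8 → f/2.5 → f/2.2 → f/2 → f/1.8.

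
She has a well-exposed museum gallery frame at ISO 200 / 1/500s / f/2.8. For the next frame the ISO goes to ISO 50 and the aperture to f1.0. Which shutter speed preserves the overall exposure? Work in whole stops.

ISO: 200 → 100 → 50 — 2 stops dropped (darker).
Aperture: f/2.8 → f/2 → f/1.4 → f/1.0 — 3 stops larger aperture (brighter).
Net change so far: 1 stop brighter. Offset with the shutter speed: 1/500 → 1/1000.

1/1000s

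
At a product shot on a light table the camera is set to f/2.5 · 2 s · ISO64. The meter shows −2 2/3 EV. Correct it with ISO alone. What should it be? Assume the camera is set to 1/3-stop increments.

Underexposed by 2 2/3 stops → need 2 2/3 stops brighter.
ISO: 64 → 80 → 100 → 125 → 160 → 200 → 250 → 320 → 400.

ISO 400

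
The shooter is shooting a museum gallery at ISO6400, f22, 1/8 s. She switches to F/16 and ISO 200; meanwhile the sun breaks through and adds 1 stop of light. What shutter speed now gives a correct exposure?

1 s

Scene light: 1 stop brighter.
Aperture: f/22 → f/16 — 1 stop wider (brighter).
ISO: 6400 → 3200 → 1600 → 800 → 400 → 200 — 5 stops lower (darker).
Net so far: 3 stops darker. Shutter speed: 1/8 → 1/4 → 1/2 → 1.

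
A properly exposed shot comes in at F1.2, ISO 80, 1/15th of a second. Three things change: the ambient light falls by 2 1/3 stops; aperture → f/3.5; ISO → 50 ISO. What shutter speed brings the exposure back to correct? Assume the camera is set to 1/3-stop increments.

4 s

Scene light: 2 1/3 stops darker.
Aperture: f/1.2 → f/1.4 → f/1.6 → f/1.8 → f/2 → f/2.2 → f/2.5 → f/2.8 → f/3.2 → f/3.5 — 3 stops smaller aperture (darker).
ISO: 80 → 64 → 50 — 2/3 stop dropped (darker).
Net so far: 6 stops darker. Shutter speed: 1/15 → 1/13 → 1/10 → 1/8 → 1/6 → 1/5 → 1/4 → 0.3 → 0.4 → 0.5 → 0.6 → 0.8 → 1 → 1.3 → 1.6 → 2 → 2.5 → 3.2 → 4.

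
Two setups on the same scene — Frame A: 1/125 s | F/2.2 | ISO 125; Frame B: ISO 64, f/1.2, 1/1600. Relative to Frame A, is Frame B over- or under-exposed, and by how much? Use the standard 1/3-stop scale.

Aperture: f/2.2 → f/2 → f/1.8 → f/1.6 → f/1.4 → f/1.2 — 1 2/3 stops wider (brighter).
Shutter speed: 1/125 → 1/160 → 1/200 → 1/250 → 1/320 → 1/400 → 1/500 → 1/640 → 1/800 → 1/1000 → 1/1250 → 1/1600 — 3 2/3 stops faster (darker).
ISO: 125 → 100 → 80 → 64 — 1 stop dropped (darker).
Net: +1 2/3 −3 2/3 −1 = −3 stops.

3 stops darker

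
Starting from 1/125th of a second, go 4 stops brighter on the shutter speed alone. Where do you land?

1/8s

Shutter speed: 1/125 → 1/60 → 1/30 → 1/15 → 1/8 — 4 stops longer (brighter).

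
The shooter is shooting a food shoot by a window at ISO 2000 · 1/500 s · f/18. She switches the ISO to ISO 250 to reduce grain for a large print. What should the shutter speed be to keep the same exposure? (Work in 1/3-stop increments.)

1/60s

ISO: 2000 → 1600 → 1250 → 1000 → 800 → 640 → 500 → 400 → 320 → 250 — 3 stops lower (darker).
Need 3 stops brighter from the shutter speed: 1/500 → 1/400 → 1/320 → 1/250 → 1/200 → 1/160 → 1/125 → 1/100 → 1/80 → 1/60.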